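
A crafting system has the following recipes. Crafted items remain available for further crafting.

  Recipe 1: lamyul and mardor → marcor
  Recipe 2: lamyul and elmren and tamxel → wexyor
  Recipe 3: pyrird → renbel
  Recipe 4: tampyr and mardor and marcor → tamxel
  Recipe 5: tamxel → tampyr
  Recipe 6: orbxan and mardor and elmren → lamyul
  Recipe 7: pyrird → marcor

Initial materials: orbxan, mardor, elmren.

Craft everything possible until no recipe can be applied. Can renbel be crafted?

renbel would need pyrird (Recipe 3), but pyrird is never obtained.

No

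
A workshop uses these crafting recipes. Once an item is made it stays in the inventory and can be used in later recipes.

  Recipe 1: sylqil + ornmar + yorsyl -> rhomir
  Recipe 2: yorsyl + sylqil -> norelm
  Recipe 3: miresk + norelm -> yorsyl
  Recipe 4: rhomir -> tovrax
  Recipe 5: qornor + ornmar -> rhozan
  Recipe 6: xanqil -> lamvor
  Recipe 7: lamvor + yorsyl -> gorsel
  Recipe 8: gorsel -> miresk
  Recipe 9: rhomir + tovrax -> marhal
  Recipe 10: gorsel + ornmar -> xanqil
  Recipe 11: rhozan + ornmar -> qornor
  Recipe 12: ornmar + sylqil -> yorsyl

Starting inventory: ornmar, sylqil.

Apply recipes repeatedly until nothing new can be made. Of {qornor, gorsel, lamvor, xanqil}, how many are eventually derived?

0

qornor would need rhozan and ornmar (Recipe 11), but rhozan is never obtained.
gorsel would need lamvor and yorsyl (Recipe 7), but lamvor is never obtained.
lamvor would need xanqil (Recipe 6), but xanqil is never obtained.
xanqil would need gorsel and ornmar (Recipe 10), but gorsel is never obtained.
None of the 4 are reached.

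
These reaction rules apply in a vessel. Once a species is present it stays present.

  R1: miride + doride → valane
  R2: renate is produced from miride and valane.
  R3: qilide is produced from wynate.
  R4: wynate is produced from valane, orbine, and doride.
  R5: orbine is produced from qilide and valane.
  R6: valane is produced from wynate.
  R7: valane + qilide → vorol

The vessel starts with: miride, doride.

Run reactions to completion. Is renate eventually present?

Yes

miride and doride present → valane forms (R1).
miride and valane present → renate forms (R2).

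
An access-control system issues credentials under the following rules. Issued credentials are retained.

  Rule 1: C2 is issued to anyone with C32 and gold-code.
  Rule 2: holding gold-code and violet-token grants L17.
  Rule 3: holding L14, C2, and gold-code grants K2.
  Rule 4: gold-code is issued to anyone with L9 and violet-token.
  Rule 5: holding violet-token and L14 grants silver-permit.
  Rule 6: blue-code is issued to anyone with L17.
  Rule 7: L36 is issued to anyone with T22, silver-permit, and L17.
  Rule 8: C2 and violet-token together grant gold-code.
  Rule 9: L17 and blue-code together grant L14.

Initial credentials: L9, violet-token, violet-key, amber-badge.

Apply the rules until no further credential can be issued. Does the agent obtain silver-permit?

Holding L9 and violet-token grants gold-code (Rule 4).
Holding gold-code and violet-token grants L17 (Rule 2).
Holding L17 grants blue-code (Rule 6).
Holding L17 and blue-code grants L14 (Rule 9).
Holding violet-token and L14 grants silver-permit (Rule 5).

Yes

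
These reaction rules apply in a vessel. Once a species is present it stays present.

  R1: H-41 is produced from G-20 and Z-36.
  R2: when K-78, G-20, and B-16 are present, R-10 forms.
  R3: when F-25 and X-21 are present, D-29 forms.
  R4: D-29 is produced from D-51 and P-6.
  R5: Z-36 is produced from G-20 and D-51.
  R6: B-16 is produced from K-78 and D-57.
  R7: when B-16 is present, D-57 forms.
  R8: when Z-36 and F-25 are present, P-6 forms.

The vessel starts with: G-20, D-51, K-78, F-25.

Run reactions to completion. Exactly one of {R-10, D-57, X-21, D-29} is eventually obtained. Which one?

D-29

G-20 and D-51 present → Z-36 forms (R5).
Z-36 and F-25 present → P-6 forms (R8).
D-51 and P-6 present → D-29 forms (R4).
D-57 would need B-16 (R7), but B-16 never forms. No rule produces X-21, and it is not given. R-10 would need K-78, G-20, and B-16 (R2), but B-16 never forms.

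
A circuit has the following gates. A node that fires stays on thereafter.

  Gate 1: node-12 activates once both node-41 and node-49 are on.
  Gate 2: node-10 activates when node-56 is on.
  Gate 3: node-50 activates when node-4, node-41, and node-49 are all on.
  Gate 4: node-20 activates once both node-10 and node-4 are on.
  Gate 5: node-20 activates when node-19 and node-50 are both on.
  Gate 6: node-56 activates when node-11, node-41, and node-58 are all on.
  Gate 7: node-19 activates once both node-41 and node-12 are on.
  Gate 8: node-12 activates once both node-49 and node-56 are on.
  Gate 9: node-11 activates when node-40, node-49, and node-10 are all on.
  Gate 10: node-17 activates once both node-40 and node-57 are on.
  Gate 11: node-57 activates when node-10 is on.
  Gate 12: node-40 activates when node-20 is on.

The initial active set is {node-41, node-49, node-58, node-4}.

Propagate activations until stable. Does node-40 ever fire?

node-4, node-41, and node-49 are on, so node-50 activates (Gate 3).
Gate 1: node-41 and node-49 on → node-12 on.
Gate 7: node-41 and node-12 on → node-19 on.
node-19 and node-50 are on, so node-20 activates (Gate 5).
node-20 is on, so node-40 activates (Gate 12).

Yes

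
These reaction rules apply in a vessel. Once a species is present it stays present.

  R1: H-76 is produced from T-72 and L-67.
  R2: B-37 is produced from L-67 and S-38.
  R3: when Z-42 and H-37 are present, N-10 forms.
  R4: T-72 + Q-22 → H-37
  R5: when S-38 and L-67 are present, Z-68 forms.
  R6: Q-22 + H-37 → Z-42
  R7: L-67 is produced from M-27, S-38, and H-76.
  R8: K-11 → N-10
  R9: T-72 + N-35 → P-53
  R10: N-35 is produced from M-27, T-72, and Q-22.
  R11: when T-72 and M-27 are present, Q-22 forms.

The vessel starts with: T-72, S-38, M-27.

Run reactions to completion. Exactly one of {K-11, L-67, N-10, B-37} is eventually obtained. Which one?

N-10

T-72 and M-27 present → Q-22 forms (R11).
T-72 and Q-22 present → H-37 forms (R4).
Q-22 and H-37 present → Z-42 forms (R6).
Z-42 and H-37 present → N-10 forms (R3).
L-67 would need M-27, S-38, and H-76 (R7), but H-76 never forms. B-37 would need L-67 and S-38 (R2), but L-67 never forms. No rule produces K-11, and it is not given.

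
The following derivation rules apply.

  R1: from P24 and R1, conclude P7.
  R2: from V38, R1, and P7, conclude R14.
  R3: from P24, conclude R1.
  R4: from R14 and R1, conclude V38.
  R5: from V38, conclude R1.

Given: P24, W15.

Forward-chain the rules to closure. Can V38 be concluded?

No

V38 would need R14 and R1 (R4), but R14 is never established.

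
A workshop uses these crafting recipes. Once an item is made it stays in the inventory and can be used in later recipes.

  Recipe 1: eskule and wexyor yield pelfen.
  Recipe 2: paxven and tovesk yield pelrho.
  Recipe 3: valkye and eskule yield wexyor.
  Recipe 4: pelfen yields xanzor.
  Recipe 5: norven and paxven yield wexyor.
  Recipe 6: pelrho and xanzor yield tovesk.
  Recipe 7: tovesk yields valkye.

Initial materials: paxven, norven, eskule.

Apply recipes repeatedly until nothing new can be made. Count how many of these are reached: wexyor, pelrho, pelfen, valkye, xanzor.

norven and paxven → wexyor (Recipe 5).
eskule and wexyor → pelfen (Recipe 1).
Using Recipe 4, pelfen makes xanzor.
wexyor: reached.
pelrho would need paxven and tovesk (Recipe 2), but tovesk is never obtained.
pelfen: reached.
valkye would need tovesk (Recipe 7), but tovesk is never obtained.
xanzor: reached.
Reached: wexyor, pelfen, and xanzor — 3 of the 5.

3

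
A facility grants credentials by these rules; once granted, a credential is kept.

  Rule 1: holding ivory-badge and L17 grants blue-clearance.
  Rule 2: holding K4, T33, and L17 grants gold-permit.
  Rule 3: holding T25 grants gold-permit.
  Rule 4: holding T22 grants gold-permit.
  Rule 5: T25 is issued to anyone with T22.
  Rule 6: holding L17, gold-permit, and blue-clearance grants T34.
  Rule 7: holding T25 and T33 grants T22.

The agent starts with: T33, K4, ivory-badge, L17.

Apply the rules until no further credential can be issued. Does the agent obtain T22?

No

T22 would need T25 and T33 (Rule 7), but T25 is never granted.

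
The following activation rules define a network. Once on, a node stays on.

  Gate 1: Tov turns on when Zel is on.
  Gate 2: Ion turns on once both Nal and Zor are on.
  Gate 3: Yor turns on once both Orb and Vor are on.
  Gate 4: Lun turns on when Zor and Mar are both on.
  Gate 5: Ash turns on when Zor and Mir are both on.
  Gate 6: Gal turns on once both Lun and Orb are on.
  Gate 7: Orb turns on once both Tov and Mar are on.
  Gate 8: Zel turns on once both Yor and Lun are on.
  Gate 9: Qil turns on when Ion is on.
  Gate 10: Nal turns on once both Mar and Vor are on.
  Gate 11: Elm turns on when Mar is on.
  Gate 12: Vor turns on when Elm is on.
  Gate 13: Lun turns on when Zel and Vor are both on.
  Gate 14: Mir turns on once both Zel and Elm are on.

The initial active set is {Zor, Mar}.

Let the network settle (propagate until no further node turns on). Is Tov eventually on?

Tov would need Zel (Gate 1), but Zel never turns on.

No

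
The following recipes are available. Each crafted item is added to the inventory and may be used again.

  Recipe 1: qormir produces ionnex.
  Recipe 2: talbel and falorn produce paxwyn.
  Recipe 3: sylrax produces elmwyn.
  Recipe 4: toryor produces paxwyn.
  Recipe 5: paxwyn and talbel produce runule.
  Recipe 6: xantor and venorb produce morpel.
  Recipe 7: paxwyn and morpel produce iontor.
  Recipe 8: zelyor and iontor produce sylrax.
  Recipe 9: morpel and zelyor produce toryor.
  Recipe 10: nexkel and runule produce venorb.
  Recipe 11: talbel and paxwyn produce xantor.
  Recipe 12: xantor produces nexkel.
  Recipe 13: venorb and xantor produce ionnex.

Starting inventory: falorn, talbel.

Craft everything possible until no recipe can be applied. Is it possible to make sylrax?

No

sylrax would need zelyor and iontor (Recipe 8), but zelyor is never obtained.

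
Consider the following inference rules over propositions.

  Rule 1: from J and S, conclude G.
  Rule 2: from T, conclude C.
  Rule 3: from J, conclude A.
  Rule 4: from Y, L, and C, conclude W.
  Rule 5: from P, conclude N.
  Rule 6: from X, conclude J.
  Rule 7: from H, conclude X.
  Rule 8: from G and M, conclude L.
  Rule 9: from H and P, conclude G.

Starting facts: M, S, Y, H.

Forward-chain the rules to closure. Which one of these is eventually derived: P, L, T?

From H, Rule 7 gives X.
From X, Rule 6 gives J.
From J and S, Rule 1 gives G.
From G and M, Rule 8 gives L.
No rule produces P, and it is not given. No rule produces T, and it is not given.

L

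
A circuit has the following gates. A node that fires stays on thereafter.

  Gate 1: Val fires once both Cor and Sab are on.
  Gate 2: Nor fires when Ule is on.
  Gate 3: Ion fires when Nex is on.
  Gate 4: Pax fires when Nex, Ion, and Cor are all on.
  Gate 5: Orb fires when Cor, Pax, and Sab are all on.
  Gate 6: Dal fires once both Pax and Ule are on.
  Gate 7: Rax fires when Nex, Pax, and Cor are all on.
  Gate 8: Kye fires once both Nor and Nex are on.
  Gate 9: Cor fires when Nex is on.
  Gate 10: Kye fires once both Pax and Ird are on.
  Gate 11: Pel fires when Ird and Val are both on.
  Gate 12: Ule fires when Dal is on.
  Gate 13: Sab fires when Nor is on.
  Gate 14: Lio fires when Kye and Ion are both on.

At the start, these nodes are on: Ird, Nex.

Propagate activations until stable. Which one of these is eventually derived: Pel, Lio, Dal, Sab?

Lio

Nex is on, so Ion fires (Gate 3).
Gate 9: Nex on → Cor on.
Gate 4: Nex, Ion, and Cor on → Pax on.
Pax and Ird are on, so Kye fires (Gate 10).
Kye and Ion are on, so Lio fires (Gate 14).
Sab would need Nor (Gate 13), but Nor never turns on. Pel would need Ird and Val (Gate 11), but Val never turns on. Dal would need Pax and Ule (Gate 6), but Ule never turns on.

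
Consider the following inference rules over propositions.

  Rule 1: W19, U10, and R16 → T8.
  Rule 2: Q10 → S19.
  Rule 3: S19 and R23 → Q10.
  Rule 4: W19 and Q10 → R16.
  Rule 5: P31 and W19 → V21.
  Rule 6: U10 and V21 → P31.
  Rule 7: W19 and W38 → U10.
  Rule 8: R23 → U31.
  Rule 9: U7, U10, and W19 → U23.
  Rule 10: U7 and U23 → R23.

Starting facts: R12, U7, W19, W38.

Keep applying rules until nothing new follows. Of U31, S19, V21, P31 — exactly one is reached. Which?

W19 and W38 hold, so U10 follows (Rule 7).
U7, U10, and W19 hold, so U23 follows (Rule 9).
U7 and U23 hold, so R23 follows (Rule 10).
From R23, Rule 8 gives U31.
S19 would need Q10 (Rule 2), but Q10 is never established. P31 would need U10 and V21 (Rule 6), but V21 is never established. V21 would need P31 and W19 (Rule 5), but P31 is never established.

U31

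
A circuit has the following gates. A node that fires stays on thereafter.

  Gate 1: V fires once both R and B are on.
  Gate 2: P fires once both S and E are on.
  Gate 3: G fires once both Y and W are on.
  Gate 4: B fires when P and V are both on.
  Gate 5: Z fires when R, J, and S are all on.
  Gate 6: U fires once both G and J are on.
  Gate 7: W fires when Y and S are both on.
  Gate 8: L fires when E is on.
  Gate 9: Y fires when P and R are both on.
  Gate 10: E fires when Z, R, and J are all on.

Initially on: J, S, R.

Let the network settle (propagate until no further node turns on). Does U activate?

Gate 5: R, J, and S on → Z on.
Z, R, and J are on, so E fires (Gate 10).
S and E are on, so P fires (Gate 2).
P and R are on, so Y fires (Gate 9).
Gate 7: Y and S on → W on.
Y and W are on, so G fires (Gate 3).
G and J are on, so U fires (Gate 6).

Yes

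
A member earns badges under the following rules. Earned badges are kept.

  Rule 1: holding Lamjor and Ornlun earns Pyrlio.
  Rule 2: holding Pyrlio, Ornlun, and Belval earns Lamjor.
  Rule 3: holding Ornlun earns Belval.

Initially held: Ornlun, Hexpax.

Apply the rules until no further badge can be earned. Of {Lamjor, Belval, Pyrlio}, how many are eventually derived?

1

With Ornlun, Belval is earned (Rule 3).
Lamjor would need Pyrlio, Ornlun, and Belval (Rule 2), but Pyrlio is never earned.
Belval: reached.
Pyrlio would need Lamjor and Ornlun (Rule 1), but Lamjor is never earned.
Reached: Belval — 1 of the 3.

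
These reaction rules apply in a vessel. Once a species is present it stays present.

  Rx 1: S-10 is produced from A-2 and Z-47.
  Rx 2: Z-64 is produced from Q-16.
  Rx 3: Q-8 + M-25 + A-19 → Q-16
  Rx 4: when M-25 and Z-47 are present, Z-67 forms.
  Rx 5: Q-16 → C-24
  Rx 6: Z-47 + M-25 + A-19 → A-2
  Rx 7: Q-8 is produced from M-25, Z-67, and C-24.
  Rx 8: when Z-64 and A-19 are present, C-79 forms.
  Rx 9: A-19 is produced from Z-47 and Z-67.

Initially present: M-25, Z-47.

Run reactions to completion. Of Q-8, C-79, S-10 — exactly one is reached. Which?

M-25 and Z-47 present → Z-67 forms (Rx 4).
Z-47 and Z-67 present → A-19 forms (Rx 9).
Z-47, M-25, and A-19 present → A-2 forms (Rx 6).
A-2 and Z-47 present → S-10 forms (Rx 1).
Q-8 would need M-25, Z-67, and C-24 (Rx 7), but C-24 never forms. C-79 would need Z-64 and A-19 (Rx 8), but Z-64 never forms.

S-10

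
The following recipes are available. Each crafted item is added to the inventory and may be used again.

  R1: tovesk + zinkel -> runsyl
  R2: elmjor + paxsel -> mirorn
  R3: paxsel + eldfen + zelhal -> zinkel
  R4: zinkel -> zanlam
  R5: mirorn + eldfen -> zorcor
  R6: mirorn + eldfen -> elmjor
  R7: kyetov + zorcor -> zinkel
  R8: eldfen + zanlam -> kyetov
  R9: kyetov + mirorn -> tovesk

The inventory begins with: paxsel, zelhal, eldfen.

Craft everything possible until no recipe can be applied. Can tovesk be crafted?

No

tovesk would need kyetov and mirorn (R9), but mirorn is never obtained.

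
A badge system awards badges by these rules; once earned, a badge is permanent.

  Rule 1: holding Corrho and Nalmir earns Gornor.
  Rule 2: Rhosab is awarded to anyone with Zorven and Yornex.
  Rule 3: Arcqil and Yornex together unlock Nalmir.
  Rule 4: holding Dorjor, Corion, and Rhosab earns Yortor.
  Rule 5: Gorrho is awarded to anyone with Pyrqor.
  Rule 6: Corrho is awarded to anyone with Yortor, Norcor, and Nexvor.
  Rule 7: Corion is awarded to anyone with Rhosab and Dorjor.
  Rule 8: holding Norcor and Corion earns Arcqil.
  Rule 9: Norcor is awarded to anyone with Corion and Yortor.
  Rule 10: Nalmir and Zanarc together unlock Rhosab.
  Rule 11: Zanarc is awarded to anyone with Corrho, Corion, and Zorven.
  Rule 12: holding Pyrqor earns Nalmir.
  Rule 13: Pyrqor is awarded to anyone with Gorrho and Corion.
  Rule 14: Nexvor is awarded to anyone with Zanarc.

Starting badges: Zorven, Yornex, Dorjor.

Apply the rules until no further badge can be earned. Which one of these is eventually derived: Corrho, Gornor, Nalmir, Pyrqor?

Nalmir

With Zorven and Yornex, Rhosab is earned (Rule 2).
With Rhosab and Dorjor, Corion is earned (Rule 7).
With Dorjor, Corion, and Rhosab, Yortor is earned (Rule 4).
With Corion and Yortor, Norcor is earned (Rule 9).
With Norcor and Corion, Arcqil is earned (Rule 8).
With Arcqil and Yornex, Nalmir is earned (Rule 3).
Gornor would need Corrho and Nalmir (Rule 1), but Corrho is never earned. Corrho would need Yortor, Norcor, and Nexvor (Rule 6), but Nexvor is never earned. Pyrqor would need Gorrho and Corion (Rule 13), but Gorrho is never earned.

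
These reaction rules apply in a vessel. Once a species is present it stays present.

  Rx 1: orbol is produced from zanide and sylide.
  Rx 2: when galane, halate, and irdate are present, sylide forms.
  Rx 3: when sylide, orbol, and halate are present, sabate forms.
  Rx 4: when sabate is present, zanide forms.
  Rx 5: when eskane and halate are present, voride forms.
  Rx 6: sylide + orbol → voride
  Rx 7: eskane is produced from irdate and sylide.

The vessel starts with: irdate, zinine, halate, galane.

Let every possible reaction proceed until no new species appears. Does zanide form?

zanide would need sabate (Rx 4), but sabate never forms.

No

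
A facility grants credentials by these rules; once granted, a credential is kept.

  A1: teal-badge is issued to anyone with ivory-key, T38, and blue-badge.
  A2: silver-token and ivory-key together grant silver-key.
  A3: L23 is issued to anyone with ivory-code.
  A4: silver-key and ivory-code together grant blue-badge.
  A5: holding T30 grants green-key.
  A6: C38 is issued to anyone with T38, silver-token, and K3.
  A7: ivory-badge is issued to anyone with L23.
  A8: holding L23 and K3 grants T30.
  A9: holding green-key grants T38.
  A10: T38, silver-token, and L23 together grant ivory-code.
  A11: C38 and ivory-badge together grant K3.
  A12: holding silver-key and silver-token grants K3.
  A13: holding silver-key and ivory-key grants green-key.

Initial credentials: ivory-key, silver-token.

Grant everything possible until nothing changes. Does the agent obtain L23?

L23 would need ivory-code (A3), but ivory-code is never granted.

No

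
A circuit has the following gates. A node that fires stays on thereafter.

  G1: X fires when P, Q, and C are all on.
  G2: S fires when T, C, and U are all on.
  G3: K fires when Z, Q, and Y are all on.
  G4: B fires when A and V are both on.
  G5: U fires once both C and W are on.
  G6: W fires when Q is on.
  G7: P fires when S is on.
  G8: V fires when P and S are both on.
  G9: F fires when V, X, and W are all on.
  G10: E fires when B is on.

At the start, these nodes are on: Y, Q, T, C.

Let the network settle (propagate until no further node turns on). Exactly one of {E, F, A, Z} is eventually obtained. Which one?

Q is on, so W fires (G6).
G5: C and W on → U on.
G2: T, C, and U on → S on.
G7: S on → P on.
P and S are on, so V fires (G8).
P, Q, and C are on, so X fires (G1).
V, X, and W are on, so F fires (G9).
No rule produces A, and it is not given. No rule produces Z, and it is not given. E would need B (G10), but B never turns on.

F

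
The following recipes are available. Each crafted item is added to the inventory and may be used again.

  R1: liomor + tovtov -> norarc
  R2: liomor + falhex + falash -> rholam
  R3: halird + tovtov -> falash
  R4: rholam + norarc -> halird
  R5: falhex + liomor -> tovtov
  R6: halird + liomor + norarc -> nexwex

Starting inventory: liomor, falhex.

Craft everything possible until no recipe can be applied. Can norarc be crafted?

falhex + liomor -> tovtov (R5).
liomor + tovtov -> norarc (R1).

Yes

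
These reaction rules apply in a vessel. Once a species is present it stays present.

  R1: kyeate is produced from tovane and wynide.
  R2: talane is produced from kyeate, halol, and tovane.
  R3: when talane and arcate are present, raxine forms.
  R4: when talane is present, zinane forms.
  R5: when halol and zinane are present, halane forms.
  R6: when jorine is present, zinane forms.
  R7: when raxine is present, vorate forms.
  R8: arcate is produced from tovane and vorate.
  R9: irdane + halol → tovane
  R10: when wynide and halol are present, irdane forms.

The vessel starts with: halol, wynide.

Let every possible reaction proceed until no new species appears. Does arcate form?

arcate would need tovane and vorate (R8), but vorate never forms.

No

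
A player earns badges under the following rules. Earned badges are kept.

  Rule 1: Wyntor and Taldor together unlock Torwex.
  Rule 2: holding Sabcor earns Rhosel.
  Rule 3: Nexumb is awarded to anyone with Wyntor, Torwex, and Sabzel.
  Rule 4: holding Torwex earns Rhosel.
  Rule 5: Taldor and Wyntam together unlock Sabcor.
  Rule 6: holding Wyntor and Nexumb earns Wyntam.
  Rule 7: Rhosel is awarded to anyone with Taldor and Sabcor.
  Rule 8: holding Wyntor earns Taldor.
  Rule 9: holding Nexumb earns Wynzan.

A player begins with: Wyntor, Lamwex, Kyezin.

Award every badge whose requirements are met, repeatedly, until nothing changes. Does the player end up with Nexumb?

Nexumb would need Wyntor, Torwex, and Sabzel (Rule 3), but Sabzel is never earned.

No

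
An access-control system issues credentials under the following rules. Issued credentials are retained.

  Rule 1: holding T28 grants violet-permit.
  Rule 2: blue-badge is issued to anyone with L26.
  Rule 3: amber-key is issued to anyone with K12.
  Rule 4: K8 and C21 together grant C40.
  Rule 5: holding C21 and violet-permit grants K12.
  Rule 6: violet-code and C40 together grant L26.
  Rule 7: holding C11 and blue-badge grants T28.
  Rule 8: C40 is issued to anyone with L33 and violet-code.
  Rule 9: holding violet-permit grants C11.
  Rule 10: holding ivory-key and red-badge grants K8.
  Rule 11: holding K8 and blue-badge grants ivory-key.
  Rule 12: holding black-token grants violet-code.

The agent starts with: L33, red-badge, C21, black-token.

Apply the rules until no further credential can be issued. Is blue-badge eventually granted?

Holding black-token grants violet-code (Rule 12).
Holding L33 and violet-code grants C40 (Rule 8).
Holding violet-code and C40 grants L26 (Rule 6).
Holding L26 grants blue-badge (Rule 2).

Yes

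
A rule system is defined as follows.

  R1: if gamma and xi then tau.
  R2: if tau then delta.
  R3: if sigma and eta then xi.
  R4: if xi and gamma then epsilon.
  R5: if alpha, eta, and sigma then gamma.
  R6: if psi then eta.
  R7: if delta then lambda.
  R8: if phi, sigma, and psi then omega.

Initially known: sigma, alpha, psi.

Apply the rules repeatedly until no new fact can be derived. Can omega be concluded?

omega would need phi, sigma, and psi (R8), but phi is never established.

No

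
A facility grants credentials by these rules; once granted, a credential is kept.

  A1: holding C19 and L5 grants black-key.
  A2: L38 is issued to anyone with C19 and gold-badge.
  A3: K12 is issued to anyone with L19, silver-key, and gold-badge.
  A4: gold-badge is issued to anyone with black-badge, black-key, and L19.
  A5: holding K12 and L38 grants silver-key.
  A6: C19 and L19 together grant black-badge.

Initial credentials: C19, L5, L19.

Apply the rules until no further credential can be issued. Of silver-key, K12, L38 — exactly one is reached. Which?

Holding C19 and L5 grants black-key (A1).
Holding C19 and L19 grants black-badge (A6).
Holding black-badge, black-key, and L19 grants gold-badge (A4).
Holding C19 and gold-badge grants L38 (A2).
K12 would need L19, silver-key, and gold-badge (A3), but silver-key is never granted. silver-key would need K12 and L38 (A5), but K12 is never granted.

L38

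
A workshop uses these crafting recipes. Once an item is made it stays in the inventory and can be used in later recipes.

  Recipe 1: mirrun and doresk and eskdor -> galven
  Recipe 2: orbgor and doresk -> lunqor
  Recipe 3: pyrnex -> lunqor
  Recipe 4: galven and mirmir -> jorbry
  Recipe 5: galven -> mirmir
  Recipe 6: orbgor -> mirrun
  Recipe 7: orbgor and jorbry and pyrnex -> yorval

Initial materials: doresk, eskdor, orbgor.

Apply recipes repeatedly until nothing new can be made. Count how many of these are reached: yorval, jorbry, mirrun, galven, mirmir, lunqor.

5

orbgor -> mirrun (Recipe 6).
Using Recipe 2, orbgor and doresk make lunqor.
Using Recipe 1, mirrun, doresk, and eskdor make galven.
Using Recipe 5, galven makes mirmir.
galven and mirmir -> jorbry (Recipe 4).
yorval would need orbgor, jorbry, and pyrnex (Recipe 7), but pyrnex is never obtained.
jorbry: reached.
mirrun: reached.
galven: reached.
mirmir: reached.
lunqor: reached.
Reached: jorbry, mirrun, galven, mirmir, and lunqor — 5 of the 6.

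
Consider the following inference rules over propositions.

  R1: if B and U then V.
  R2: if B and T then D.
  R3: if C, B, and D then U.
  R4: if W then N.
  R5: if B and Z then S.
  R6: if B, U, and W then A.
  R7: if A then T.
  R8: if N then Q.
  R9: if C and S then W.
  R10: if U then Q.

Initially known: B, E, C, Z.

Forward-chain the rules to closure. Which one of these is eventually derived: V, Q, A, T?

From B and Z, R5 gives S.
From C and S, R9 gives W.
From W, R4 gives N.
From N, R8 gives Q.
V would need B and U (R1), but U is never established. A would need B, U, and W (R6), but U is never established. T would need A (R7), but A is never established.

Q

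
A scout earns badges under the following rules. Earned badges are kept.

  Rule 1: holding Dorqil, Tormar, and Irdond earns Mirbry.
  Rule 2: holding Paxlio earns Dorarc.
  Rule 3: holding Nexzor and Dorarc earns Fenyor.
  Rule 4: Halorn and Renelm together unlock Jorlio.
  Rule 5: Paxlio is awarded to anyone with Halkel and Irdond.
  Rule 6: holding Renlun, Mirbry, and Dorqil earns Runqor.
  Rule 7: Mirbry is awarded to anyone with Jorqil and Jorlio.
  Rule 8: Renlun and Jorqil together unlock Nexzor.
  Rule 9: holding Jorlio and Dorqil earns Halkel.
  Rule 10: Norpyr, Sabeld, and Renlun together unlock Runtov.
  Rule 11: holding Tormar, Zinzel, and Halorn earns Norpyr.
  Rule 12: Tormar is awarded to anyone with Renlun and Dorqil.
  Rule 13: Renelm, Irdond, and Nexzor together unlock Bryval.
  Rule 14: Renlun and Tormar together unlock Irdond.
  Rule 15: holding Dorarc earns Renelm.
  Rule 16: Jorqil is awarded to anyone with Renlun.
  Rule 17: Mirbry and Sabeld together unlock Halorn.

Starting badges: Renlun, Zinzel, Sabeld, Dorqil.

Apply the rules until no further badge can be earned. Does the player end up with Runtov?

Yes

With Renlun and Dorqil, Tormar is earned (Rule 12).
With Renlun and Tormar, Irdond is earned (Rule 14).
With Dorqil, Tormar, and Irdond, Mirbry is earned (Rule 1).
With Mirbry and Sabeld, Halorn is earned (Rule 17).
With Tormar, Zinzel, and Halorn, Norpyr is earned (Rule 11).
With Norpyr, Sabeld, and Renlun, Runtov is earned (Rule 10).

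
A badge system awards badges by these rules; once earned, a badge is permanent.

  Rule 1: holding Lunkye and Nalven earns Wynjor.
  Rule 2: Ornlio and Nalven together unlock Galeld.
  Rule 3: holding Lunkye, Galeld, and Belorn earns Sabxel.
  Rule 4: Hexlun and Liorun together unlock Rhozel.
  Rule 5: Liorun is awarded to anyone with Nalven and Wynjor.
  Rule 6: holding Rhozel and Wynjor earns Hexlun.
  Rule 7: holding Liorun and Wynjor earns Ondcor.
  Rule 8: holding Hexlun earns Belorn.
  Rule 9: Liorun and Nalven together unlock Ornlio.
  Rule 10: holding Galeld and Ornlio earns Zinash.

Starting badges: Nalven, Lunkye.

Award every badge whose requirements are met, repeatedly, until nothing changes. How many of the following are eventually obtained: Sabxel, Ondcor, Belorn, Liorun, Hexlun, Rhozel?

2

With Lunkye and Nalven, Wynjor is earned (Rule 1).
With Nalven and Wynjor, Liorun is earned (Rule 5).
With Liorun and Wynjor, Ondcor is earned (Rule 7).
Sabxel would need Lunkye, Galeld, and Belorn (Rule 3), but Belorn is never earned.
Ondcor: reached.
Belorn would need Hexlun (Rule 8), but Hexlun is never earned.
Liorun: reached.
Hexlun would need Rhozel and Wynjor (Rule 6), but Rhozel is never earned.
Rhozel would need Hexlun and Liorun (Rule 4), but Hexlun is never earned.
Reached: Ondcor and Liorun — 2 of the 6.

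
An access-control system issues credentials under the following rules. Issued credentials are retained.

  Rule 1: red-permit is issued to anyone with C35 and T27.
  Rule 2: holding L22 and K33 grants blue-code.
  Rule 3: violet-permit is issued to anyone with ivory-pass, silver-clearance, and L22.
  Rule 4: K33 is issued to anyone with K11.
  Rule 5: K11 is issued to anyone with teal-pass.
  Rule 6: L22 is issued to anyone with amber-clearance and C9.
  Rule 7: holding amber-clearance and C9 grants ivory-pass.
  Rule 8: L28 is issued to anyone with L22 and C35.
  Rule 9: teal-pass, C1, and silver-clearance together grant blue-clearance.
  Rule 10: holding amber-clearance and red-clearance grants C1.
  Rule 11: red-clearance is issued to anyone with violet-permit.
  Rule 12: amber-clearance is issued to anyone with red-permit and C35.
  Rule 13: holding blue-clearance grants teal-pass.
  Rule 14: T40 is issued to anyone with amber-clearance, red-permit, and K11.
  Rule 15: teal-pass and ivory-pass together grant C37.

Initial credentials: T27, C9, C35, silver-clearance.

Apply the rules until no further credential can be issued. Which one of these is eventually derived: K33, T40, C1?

Holding C35 and T27 grants red-permit (Rule 1).
Holding red-permit and C35 grants amber-clearance (Rule 12).
Holding amber-clearance and C9 grants L22 (Rule 6).
Holding amber-clearance and C9 grants ivory-pass (Rule 7).
Holding ivory-pass, silver-clearance, and L22 grants violet-permit (Rule 3).
Holding violet-permit grants red-clearance (Rule 11).
Holding amber-clearance and red-clearance grants C1 (Rule 10).
K33 would need K11 (Rule 4), but K11 is never granted. T40 would need amber-clearance, red-permit, and K11 (Rule 14), but K11 is never granted.

C1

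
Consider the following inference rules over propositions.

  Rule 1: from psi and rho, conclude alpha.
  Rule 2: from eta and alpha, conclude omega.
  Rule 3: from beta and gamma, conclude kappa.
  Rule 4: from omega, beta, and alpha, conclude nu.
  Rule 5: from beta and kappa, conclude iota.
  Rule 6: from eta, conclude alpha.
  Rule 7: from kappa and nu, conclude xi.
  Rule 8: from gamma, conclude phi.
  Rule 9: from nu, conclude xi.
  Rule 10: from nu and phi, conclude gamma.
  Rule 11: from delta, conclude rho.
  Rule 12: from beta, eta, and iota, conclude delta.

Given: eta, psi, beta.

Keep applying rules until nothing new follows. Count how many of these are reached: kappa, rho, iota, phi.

kappa would need beta and gamma (Rule 3), but gamma is never established.
rho would need delta (Rule 11), but delta is never established.
iota would need beta and kappa (Rule 5), but kappa is never established.
phi would need gamma (Rule 8), but gamma is never established.
None of the 4 are reached.

0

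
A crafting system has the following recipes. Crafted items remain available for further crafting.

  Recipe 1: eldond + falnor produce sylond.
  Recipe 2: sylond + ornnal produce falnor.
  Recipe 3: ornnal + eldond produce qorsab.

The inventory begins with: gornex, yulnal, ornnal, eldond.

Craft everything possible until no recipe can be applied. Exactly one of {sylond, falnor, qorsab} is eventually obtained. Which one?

Using Recipe 3, ornnal and eldond make qorsab.
falnor would need sylond and ornnal (Recipe 2), but sylond is never obtained. sylond would need eldond and falnor (Recipe 1), but falnor is never obtained.

qorsab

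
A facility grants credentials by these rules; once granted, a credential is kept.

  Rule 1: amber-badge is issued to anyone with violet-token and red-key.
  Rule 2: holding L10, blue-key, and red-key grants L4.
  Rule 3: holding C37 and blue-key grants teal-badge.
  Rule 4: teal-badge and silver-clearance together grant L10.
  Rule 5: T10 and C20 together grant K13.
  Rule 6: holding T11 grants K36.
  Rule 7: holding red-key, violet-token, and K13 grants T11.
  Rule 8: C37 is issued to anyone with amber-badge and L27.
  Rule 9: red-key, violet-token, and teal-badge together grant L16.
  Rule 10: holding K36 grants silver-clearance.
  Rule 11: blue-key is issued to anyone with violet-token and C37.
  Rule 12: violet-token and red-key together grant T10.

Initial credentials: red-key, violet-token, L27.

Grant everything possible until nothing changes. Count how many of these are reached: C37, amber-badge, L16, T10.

4

Holding violet-token and red-key grants T10 (Rule 12).
Holding violet-token and red-key grants amber-badge (Rule 1).
Holding amber-badge and L27 grants C37 (Rule 8).
Holding violet-token and C37 grants blue-key (Rule 11).
Holding C37 and blue-key grants teal-badge (Rule 3).
Holding red-key, violet-token, and teal-badge grants L16 (Rule 9).
C37: reached.
amber-badge: reached.
L16: reached.
T10: reached.
All 4 are reached.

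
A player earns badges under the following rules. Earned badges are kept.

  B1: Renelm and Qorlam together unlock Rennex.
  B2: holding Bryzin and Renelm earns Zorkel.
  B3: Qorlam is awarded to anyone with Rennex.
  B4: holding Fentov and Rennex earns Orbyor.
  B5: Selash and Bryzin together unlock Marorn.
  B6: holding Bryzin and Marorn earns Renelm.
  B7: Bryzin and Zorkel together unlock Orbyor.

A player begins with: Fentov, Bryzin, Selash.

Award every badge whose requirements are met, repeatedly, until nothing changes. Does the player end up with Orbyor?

Yes

With Selash and Bryzin, Marorn is earned (B5).
With Bryzin and Marorn, Renelm is earned (B6).
With Bryzin and Renelm, Zorkel is earned (B2).
With Bryzin and Zorkel, Orbyor is earned (B7).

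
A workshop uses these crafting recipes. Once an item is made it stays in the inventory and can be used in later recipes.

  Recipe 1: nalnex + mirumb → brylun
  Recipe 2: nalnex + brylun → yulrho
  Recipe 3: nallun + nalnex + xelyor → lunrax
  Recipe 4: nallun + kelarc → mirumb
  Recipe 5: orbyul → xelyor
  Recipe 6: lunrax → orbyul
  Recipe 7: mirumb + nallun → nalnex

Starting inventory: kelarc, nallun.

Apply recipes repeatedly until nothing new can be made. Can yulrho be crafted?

Yes

Using Recipe 4, nallun and kelarc make mirumb.
Using Recipe 7, mirumb and nallun make nalnex.
nalnex + mirumb → brylun (Recipe 1).
nalnex + brylun → yulrho (Recipe 2).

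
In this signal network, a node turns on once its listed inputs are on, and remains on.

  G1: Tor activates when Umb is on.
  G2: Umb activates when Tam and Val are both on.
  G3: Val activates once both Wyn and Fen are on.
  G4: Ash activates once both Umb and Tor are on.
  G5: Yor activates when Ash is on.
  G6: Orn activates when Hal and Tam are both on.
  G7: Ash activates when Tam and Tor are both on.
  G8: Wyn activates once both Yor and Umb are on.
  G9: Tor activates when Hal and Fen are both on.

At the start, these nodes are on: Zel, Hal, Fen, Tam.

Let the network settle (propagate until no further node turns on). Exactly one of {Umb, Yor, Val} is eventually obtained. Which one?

G9: Hal and Fen on → Tor on.
G7: Tam and Tor on → Ash on.
Ash is on, so Yor activates (G5).
Umb would need Tam and Val (G2), but Val never turns on. Val would need Wyn and Fen (G3), but Wyn never turns on.

Yor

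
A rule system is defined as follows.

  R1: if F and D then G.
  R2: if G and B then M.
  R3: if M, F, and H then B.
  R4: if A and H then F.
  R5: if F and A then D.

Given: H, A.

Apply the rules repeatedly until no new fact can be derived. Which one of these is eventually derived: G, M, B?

G

From A and H, R4 gives F.
F and A hold, so D follows (R5).
F and D hold, so G follows (R1).
M would need G and B (R2), but B is never established. B would need M, F, and H (R3), but M is never established.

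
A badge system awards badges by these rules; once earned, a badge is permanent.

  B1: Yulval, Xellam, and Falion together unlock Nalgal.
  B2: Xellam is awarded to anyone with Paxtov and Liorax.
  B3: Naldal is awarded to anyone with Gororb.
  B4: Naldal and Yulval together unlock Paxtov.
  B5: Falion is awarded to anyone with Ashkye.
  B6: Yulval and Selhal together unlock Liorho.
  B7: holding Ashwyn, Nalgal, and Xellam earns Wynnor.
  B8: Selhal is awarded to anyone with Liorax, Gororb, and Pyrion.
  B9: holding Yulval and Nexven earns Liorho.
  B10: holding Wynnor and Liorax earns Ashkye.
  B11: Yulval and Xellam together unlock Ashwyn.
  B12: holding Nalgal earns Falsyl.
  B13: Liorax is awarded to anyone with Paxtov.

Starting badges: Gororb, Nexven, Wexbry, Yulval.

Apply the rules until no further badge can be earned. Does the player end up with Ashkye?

Ashkye would need Wynnor and Liorax (B10), but Wynnor is never earned.

No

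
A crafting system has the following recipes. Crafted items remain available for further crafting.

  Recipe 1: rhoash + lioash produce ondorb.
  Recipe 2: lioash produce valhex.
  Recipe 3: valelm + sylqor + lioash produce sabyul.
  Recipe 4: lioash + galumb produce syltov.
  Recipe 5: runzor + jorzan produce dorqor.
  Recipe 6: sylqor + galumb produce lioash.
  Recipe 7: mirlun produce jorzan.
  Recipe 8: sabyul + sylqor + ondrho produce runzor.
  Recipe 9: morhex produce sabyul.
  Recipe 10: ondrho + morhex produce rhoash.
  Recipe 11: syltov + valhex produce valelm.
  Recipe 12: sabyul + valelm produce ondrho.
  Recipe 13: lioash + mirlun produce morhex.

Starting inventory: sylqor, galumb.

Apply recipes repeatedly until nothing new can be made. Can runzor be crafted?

Yes

sylqor + galumb → lioash (Recipe 6).
lioash + galumb → syltov (Recipe 4).
Using Recipe 2, lioash makes valhex.
Using Recipe 11, syltov and valhex make valelm.
valelm + sylqor + lioash → sabyul (Recipe 3).
sabyul + valelm → ondrho (Recipe 12).
Using Recipe 8, sabyul, sylqor, and ondrho make runzor.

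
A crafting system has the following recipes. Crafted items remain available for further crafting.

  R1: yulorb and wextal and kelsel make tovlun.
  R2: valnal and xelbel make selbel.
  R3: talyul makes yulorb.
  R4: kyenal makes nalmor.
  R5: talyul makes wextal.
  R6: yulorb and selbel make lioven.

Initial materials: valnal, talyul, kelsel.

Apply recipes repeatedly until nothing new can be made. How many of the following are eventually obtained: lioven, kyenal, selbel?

lioven would need yulorb and selbel (R6), but selbel is never obtained.
No rule produces kyenal, and it is not given.
selbel would need valnal and xelbel (R2), but xelbel is never obtained.
None of the 3 are reached.

0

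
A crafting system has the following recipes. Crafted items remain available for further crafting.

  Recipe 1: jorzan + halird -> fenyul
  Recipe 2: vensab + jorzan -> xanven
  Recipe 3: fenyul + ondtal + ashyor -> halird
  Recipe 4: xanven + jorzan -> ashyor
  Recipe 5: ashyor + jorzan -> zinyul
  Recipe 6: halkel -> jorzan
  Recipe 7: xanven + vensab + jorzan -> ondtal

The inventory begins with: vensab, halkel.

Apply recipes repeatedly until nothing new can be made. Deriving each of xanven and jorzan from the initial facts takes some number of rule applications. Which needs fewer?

jorzan

jorzan: Using Recipe 6, halkel makes jorzan. [1 rule application]
xanven: halkel -> jorzan (Recipe 6). Using Recipe 2, vensab and jorzan make xanven. [2 rule applications]
jorzan needs fewer.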